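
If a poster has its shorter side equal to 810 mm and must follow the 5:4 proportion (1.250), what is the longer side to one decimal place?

5:4 = 1.25000.
Longer side = 810 × 1.25000 ≈ 1012.500 → 1012.5 mm.

1012.5 mm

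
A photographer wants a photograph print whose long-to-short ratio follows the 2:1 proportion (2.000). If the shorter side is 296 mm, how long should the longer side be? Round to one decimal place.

2:1 = 2.00000.
Longer side = 296 × 2.00000 ≈ 592.000 → 592.0 mm.

592.0 mm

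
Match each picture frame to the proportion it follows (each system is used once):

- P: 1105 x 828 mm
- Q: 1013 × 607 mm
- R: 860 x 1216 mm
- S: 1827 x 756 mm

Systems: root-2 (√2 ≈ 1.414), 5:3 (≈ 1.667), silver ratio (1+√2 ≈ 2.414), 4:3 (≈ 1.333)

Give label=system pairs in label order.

P=4:3, Q=5:3, R=root-2, S=silver ratio

P = 1105/828 ≈ 1.335 → 4:3 (1.333)
Q = 1013/607 ≈ 1.669 → 5:3 (1.667)
R = 1216/860 ≈ 1.414 → root-2 (1.414)
S = 1827/756 ≈ 2.417 → silver ratio (2.414)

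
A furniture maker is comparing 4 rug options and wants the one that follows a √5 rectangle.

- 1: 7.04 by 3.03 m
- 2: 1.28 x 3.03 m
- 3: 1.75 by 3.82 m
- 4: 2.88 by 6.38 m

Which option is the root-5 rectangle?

4

Ratios (long/short): 1 ≈ 2.323; 2 ≈ 2.367; 3 ≈ 2.183; 4 ≈ 2.215.
root-5 ≈ 2.236; option 4 is nearest (Δ 0.021).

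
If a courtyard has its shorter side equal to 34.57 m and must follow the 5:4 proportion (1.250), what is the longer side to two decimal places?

43.21 m

5:4 = 1.25000.
Longer side = 34.57 × 1.25000 ≈ 43.2125 → 43.21 m.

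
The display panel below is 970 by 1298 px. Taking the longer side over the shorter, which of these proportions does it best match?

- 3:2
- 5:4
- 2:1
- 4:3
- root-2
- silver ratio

4:3

1298/970 ≈ 1.338. Nearest candidates are 4:3 (1.333, off by 0.005) and root-2 (1.414, off by 0.076).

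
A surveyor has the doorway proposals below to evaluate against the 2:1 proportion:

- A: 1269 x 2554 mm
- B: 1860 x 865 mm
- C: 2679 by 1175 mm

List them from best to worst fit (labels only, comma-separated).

A: 2554/1269 ≈ 2.013 → |2.013 − 2.000| = 0.013
B: 1860/865 ≈ 2.150 → |2.150 − 2.000| = 0.150
C: 2679/1175 ≈ 2.280 → |2.280 − 2.000| = 0.280

A, B, C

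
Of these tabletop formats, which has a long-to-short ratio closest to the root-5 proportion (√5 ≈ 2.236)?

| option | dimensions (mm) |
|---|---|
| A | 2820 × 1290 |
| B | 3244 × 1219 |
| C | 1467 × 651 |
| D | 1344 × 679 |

Target root-5 ≈ 2.236.
A: 2.186 (Δ0.050)  B: 2.661 (Δ0.425)  C: 2.253 (Δ0.017)  D: 1.979 (Δ0.257)

C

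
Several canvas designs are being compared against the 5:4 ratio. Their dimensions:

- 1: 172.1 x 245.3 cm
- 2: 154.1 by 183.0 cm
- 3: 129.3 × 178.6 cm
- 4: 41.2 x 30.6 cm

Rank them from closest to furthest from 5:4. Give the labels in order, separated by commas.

2, 4, 3, 1

Ratios: 1 = 245.3 / 172.1 ≈ 1.425; 2 = 183.0 / 154.1 ≈ 1.188; 3 = 178.6 / 129.3 ≈ 1.381; 4 = 41.2 / 30.6 ≈ 1.346.
|Δ from 1.250|: 1 0.175; 2 0.062; 3 0.131; 4 0.096.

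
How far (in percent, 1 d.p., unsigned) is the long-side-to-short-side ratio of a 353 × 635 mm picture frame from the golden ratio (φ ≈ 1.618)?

11.2%

Ratio = 635 / 353 ≈ 1.7989.
Ideal golden ratio ≈ 1.6180. |1.7989 − 1.6180| / 1.6180 ≈ 11.18% → 11.2%.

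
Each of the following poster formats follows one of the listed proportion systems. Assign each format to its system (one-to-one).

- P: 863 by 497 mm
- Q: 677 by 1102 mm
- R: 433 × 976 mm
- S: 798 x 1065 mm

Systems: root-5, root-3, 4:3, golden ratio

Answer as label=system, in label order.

P = 863/497 ≈ 1.736 → root-3 (1.732)
Q = 1102/677 ≈ 1.628 → golden ratio (1.618)
R = 976/433 ≈ 2.254 → root-5 (2.236)
S = 1065/798 ≈ 1.335 → 4:3 (1.333)

P=root-3, Q=golden ratio, R=root-5, S=4:3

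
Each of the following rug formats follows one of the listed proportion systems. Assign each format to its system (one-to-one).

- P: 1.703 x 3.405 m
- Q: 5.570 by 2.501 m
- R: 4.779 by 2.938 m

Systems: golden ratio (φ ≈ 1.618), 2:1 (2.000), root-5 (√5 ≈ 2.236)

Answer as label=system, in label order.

Ratios: P ≈ 1.999; Q ≈ 2.227; R ≈ 1.627.
Targets: golden ratio ≈ 1.618; 2:1 ≈ 2.000; root-5 ≈ 2.236.

P=2:1, Q=root-5, R=golden ratio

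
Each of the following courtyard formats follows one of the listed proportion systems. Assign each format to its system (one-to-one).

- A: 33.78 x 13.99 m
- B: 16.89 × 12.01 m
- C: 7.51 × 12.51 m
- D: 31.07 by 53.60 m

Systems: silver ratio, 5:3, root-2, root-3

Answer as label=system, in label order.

A = 33.78/13.99 ≈ 2.415 → silver ratio (2.414)
B = 16.89/12.01 ≈ 1.406 → root-2 (1.414)
C = 12.51/7.51 ≈ 1.666 → 5:3 (1.667)
D = 53.60/31.07 ≈ 1.725 → root-3 (1.732)

A=silver ratio, B=root-2, C=5:3, D=root-3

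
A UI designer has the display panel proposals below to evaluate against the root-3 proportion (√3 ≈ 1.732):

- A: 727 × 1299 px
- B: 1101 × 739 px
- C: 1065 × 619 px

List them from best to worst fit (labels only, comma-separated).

A: 1299/727 ≈ 1.787 → |1.787 − 1.732| = 0.055
B: 1101/739 ≈ 1.490 → |1.490 − 1.732| = 0.242
C: 1065/619 ≈ 1.721 → |1.721 − 1.732| = 0.011

C, A, B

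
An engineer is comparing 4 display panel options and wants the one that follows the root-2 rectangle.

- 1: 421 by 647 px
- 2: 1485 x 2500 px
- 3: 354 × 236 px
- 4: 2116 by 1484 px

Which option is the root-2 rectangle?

Target root-2 ≈ 1.414.
1: 1.537 (Δ0.123)  2: 1.684 (Δ0.270)  3: 1.500 (Δ0.086)  4: 1.426 (Δ0.012)

4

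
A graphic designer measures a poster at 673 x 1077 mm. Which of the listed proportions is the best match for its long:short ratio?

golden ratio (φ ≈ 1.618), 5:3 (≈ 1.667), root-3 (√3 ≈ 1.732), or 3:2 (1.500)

golden ratio

Ratio = 1077 / 673 ≈ 1.600.
Distances: golden ratio 1.618 (Δ 0.018); 5:3 1.667 (Δ 0.067); root-3 1.732 (Δ 0.132); 3:2 1.500 (Δ 0.100).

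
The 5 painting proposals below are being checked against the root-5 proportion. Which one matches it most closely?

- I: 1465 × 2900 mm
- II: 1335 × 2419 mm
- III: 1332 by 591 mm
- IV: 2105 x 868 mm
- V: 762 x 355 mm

Target root-5 ≈ 2.236.
I: 1.980 (Δ0.256)  II: 1.812 (Δ0.424)  III: 2.254 (Δ0.018)  IV: 2.425 (Δ0.189)  V: 2.146 (Δ0.090)

III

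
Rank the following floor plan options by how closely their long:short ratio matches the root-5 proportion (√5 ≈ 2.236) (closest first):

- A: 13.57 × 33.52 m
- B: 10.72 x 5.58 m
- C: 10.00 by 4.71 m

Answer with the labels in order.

A: 33.52/13.57 ≈ 2.470 → |2.470 − 2.236| = 0.234
B: 10.72/5.58 ≈ 1.921 → |1.921 − 2.236| = 0.315
C: 10.00/4.71 ≈ 2.123 → |2.123 − 2.236| = 0.113

C, A, B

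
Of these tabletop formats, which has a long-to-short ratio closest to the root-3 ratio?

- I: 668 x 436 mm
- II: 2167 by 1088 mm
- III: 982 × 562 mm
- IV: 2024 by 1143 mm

Target root-3 ≈ 1.732.
I: 1.532 (Δ0.200)  II: 1.992 (Δ0.260)  III: 1.747 (Δ0.015)  IV: 1.771 (Δ0.039)

III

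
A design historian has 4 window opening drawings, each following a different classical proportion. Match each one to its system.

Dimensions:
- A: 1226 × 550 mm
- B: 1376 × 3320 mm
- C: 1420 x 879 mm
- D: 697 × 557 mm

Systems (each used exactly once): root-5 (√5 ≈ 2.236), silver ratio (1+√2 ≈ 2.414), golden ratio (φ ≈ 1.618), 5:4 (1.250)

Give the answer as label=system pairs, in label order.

A = 1226/550 ≈ 2.229 → root-5 (2.236)
B = 3320/1376 ≈ 2.413 → silver ratio (2.414)
C = 1420/879 ≈ 1.615 → golden ratio (1.618)
D = 697/557 ≈ 1.251 → 5:4 (1.250)

A=root-5, B=silver ratio, C=golden ratio, D=5:4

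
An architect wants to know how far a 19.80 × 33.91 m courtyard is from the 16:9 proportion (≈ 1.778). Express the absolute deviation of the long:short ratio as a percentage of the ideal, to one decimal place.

Ratio = 33.91 / 19.80 ≈ 1.7126.
Ideal 16:9 ≈ 1.7778. |1.7126 − 1.7778| / 1.7778 ≈ 3.67% → 3.7%.

3.7%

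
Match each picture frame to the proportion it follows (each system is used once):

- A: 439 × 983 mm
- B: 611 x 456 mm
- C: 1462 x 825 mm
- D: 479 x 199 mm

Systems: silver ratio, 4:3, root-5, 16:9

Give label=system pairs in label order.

A=root-5, B=4:3, C=16:9, D=silver ratio

A = 983/439 ≈ 2.239 → root-5 (2.236)
B = 611/456 ≈ 1.340 → 4:3 (1.333)
C = 1462/825 ≈ 1.772 → 16:9 (1.778)
D = 479/199 ≈ 2.407 → silver ratio (2.414)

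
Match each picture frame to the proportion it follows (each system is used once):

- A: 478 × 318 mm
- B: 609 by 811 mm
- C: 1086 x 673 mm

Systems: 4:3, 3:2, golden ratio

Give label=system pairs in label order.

A=3:2, B=4:3, C=golden ratio

A = 478/318 ≈ 1.503 → 3:2 (1.500)
B = 811/609 ≈ 1.332 → 4:3 (1.333)
C = 1086/673 ≈ 1.614 → golden ratio (1.618)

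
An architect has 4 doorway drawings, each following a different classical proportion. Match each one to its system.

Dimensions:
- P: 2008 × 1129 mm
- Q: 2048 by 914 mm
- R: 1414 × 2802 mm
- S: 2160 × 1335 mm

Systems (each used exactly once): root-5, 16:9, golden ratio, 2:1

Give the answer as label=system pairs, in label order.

P=16:9, Q=root-5, R=2:1, S=golden ratio

P = 2008/1129 ≈ 1.779 → 16:9 (1.778)
Q = 2048/914 ≈ 2.241 → root-5 (2.236)
R = 2802/1414 ≈ 1.982 → 2:1 (2.000)
S = 2160/1335 ≈ 1.618 → golden ratio (1.618)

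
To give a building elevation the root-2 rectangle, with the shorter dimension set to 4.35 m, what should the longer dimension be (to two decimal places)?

root-2 ≈ 1.41421.
Longer side = 4.35 × 1.41421 ≈ 6.1518 → 6.15 m.

6.15 m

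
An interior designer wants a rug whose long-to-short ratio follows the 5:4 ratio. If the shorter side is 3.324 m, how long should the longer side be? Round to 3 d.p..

5:4 = 1.25000.
Longer side = 3.324 × 1.25000 ≈ 4.15500 → 4.155 m.

4.155 m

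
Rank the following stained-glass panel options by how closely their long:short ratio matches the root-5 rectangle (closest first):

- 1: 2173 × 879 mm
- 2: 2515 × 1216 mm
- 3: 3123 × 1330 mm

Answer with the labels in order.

3, 2, 1

1: 2173/879 ≈ 2.472 → |2.472 − 2.236| = 0.236
2: 2515/1216 ≈ 2.068 → |2.068 − 2.236| = 0.168
3: 3123/1330 ≈ 2.348 → |2.348 − 2.236| = 0.112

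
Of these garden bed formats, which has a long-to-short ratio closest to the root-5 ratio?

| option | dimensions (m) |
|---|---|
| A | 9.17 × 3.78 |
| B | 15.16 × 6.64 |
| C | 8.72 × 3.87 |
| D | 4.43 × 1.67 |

Ratios (long/short): A ≈ 2.426; B ≈ 2.283; C ≈ 2.253; D ≈ 2.653.
root-5 ≈ 2.236; option C is nearest (Δ 0.017).

C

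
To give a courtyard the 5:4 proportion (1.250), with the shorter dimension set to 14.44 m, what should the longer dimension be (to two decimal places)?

5:4 = 1.25000.
Longer side = 14.44 × 1.25000 ≈ 18.0500 → 18.05 m.

18.05 m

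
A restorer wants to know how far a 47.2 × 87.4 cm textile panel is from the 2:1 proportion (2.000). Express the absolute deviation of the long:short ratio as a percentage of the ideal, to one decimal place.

7.4%

Ratio = 87.4 / 47.2 ≈ 1.8517.
Ideal 2:1 = 2.0000. |1.8517 − 2.0000| / 2.0000 ≈ 7.42% → 7.4%.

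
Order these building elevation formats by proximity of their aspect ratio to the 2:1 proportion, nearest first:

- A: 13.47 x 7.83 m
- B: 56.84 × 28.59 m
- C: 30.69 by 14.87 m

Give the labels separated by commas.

B, C, A

Ratios: A = 13.47 / 7.83 ≈ 1.720; B = 56.84 / 28.59 ≈ 1.988; C = 30.69 / 14.87 ≈ 2.064.
|Δ from 2.000|: A 0.280; B 0.012; C 0.064.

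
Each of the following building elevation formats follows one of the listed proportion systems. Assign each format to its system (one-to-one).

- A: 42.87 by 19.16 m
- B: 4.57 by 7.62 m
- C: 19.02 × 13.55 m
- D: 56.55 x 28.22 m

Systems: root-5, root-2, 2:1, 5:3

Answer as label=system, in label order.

A=root-5, B=5:3, C=root-2, D=2:1

Ratios: A ≈ 2.237; B ≈ 1.667; C ≈ 1.404; D ≈ 2.004.
Targets: root-5 ≈ 2.236; root-2 ≈ 1.414; 2:1 ≈ 2.000; 5:3 ≈ 1.667.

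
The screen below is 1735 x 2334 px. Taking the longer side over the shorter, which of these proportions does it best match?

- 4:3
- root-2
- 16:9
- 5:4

Ratio = 2334 / 1735 ≈ 1.345.
Distances: 4:3 1.333 (Δ 0.012); root-2 1.414 (Δ 0.069); 16:9 1.778 (Δ 0.433); 5:4 1.250 (Δ 0.095).

4:3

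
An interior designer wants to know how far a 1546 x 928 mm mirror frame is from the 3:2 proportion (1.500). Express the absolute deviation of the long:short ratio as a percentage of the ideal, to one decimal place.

11.1%

Ratio = 1546 / 928 ≈ 1.6659.
Ideal 3:2 = 1.5000. |1.6659 − 1.5000| / 1.5000 ≈ 11.06% → 11.1%.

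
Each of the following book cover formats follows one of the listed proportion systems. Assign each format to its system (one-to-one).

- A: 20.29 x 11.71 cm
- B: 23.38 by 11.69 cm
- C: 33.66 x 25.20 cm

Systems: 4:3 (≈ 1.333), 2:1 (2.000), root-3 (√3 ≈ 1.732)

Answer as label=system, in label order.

A = 20.29/11.71 ≈ 1.733 → root-3 (1.732)
B = 23.38/11.69 ≈ 2.000 → 2:1 (2.000)
C = 33.66/25.20 ≈ 1.336 → 4:3 (1.333)

A=root-3, B=2:1, C=4:3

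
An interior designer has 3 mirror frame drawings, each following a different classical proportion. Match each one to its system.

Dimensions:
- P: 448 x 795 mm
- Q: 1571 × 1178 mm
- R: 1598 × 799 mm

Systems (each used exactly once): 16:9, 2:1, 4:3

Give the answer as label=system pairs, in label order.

P = 795/448 ≈ 1.775 → 16:9 (1.778)
Q = 1571/1178 ≈ 1.334 → 4:3 (1.333)
R = 1598/799 ≈ 2.000 → 2:1 (2.000)

P=16:9, Q=4:3, R=2:1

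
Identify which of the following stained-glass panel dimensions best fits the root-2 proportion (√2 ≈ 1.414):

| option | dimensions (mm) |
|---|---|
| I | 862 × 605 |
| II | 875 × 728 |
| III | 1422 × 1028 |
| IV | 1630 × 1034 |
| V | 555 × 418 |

I

Target root-2 ≈ 1.414.
I: 1.425 (Δ0.011)  II: 1.202 (Δ0.212)  III: 1.383 (Δ0.031)  IV: 1.576 (Δ0.162)  V: 1.328 (Δ0.086)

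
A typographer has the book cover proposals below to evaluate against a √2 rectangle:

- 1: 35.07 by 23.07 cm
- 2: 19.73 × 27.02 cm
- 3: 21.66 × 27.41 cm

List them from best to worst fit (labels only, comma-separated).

2, 1, 3

1: 35.07/23.07 ≈ 1.520 → |1.520 − 1.414| = 0.106
2: 27.02/19.73 ≈ 1.369 → |1.369 − 1.414| = 0.045
3: 27.41/21.66 ≈ 1.265 → |1.265 − 1.414| = 0.149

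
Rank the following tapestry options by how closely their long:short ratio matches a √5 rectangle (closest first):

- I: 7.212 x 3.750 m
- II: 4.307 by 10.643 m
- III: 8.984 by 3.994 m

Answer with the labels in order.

I: 7.212/3.750 ≈ 1.923 → |1.923 − 2.236| = 0.313
II: 10.643/4.307 ≈ 2.471 → |2.471 − 2.236| = 0.235
III: 8.984/3.994 ≈ 2.249 → |2.249 − 2.236| = 0.013

III, II, I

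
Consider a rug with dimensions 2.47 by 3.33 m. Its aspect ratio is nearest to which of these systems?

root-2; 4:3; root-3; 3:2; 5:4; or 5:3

Ratio = 3.33 / 2.47 ≈ 1.348.
Distances: root-2 1.414 (Δ 0.066); 4:3 1.333 (Δ 0.015); root-3 1.732 (Δ 0.384); 3:2 1.500 (Δ 0.152); 5:4 1.250 (Δ 0.098); 5:3 1.667 (Δ 0.319).

4:3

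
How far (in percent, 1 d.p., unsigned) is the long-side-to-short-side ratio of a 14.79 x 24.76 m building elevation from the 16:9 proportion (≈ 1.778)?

Ratio = 24.76 / 14.79 ≈ 1.6741.
Ideal 16:9 ≈ 1.7778. |1.6741 − 1.7778| / 1.7778 ≈ 5.83% → 5.8%.

5.8%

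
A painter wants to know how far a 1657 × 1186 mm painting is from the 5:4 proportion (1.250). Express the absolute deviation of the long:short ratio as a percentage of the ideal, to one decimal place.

11.8%

Ratio = 1657 / 1186 ≈ 1.3971.
Ideal 5:4 = 1.2500. |1.3971 − 1.2500| / 1.2500 ≈ 11.77% → 11.8%.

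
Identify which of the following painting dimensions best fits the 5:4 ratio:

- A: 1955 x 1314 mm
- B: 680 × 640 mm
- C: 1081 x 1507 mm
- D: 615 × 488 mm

Target 5:4 ≈ 1.250.
A: 1.488 (Δ0.238)  B: 1.062 (Δ0.188)  C: 1.394 (Δ0.144)  D: 1.260 (Δ0.010)

D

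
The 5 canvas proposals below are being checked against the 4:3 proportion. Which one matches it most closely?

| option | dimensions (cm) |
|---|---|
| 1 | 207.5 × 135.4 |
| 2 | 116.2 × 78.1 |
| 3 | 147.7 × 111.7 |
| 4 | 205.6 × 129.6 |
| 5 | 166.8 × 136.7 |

Target 4:3 ≈ 1.333.
1: 1.532 (Δ0.199)  2: 1.488 (Δ0.155)  3: 1.322 (Δ0.011)  4: 1.586 (Δ0.253)  5: 1.220 (Δ0.113)

3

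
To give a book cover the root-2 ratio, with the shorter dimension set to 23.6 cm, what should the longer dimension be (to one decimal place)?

33.4 cm

root-2 ≈ 1.41421.
Longer side = 23.6 × 1.41421 ≈ 33.375 → 33.4 cm.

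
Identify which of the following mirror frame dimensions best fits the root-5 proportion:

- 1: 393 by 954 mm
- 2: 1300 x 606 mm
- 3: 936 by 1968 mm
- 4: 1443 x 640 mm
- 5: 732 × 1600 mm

4

Target root-5 ≈ 2.236.
1: 2.427 (Δ0.191)  2: 2.145 (Δ0.091)  3: 2.103 (Δ0.133)  4: 2.255 (Δ0.019)  5: 2.186 (Δ0.050)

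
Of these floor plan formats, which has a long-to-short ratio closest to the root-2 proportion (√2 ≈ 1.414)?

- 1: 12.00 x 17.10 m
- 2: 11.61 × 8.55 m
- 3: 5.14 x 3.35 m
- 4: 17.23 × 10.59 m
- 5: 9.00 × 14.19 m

1

Ratios (long/short): 1 ≈ 1.425; 2 ≈ 1.358; 3 ≈ 1.534; 4 ≈ 1.627; 5 ≈ 1.577.
root-2 ≈ 1.414; option 1 is nearest (Δ 0.011).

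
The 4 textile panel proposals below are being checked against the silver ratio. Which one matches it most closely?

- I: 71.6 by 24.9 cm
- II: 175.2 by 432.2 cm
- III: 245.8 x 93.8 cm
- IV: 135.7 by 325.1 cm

Ratios (long/short): I ≈ 2.876; II ≈ 2.467; III ≈ 2.620; IV ≈ 2.396.
silver ratio ≈ 2.414; option IV is nearest (Δ 0.018).

IV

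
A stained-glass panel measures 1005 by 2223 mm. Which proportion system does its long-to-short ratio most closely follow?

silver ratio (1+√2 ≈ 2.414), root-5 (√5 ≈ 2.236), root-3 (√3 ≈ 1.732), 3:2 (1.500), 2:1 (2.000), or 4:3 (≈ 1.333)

root-5

Ratio = 2223 / 1005 ≈ 2.212.
Distances: silver ratio 2.414 (Δ 0.202); root-5 2.236 (Δ 0.024); root-3 1.732 (Δ 0.480); 3:2 1.500 (Δ 0.712); 2:1 2.000 (Δ 0.212); 4:3 1.333 (Δ 0.879).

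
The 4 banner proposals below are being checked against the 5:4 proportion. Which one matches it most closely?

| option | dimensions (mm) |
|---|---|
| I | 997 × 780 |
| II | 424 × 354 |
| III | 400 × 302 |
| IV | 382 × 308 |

Target 5:4 ≈ 1.250.
I: 1.278 (Δ0.028)  II: 1.198 (Δ0.052)  III: 1.325 (Δ0.075)  IV: 1.240 (Δ0.010)

IV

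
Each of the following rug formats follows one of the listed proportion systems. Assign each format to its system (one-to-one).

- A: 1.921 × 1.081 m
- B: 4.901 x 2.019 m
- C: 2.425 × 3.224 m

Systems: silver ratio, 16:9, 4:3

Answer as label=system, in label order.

A=16:9, B=silver ratio, C=4:3

A = 1.921/1.081 ≈ 1.777 → 16:9 (1.778)
B = 4.901/2.019 ≈ 2.427 → silver ratio (2.414)
C = 3.224/2.425 ≈ 1.329 → 4:3 (1.333)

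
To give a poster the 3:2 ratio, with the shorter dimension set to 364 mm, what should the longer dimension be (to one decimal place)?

546.0 mm

3:2 = 1.50000.
Longer side = 364 × 1.50000 ≈ 546.000 → 546.0 mm.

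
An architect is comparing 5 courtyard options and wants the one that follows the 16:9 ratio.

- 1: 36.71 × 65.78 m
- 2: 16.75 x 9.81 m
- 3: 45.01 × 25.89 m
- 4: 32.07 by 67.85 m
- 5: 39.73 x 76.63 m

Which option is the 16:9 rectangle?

Ratios (long/short): 1 ≈ 1.792; 2 ≈ 1.707; 3 ≈ 1.739; 4 ≈ 2.116; 5 ≈ 1.929.
16:9 ≈ 1.778; option 1 is nearest (Δ 0.014).

1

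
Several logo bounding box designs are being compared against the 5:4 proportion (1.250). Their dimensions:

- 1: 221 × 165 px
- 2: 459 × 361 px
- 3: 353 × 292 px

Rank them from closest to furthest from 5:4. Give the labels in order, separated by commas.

1: 221/165 ≈ 1.339 → |1.339 − 1.250| = 0.089
2: 459/361 ≈ 1.271 → |1.271 − 1.250| = 0.021
3: 353/292 ≈ 1.209 → |1.209 − 1.250| = 0.041

2, 3, 1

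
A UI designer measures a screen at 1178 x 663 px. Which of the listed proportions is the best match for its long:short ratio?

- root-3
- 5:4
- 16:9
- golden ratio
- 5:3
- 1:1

1178/663 ≈ 1.777. Nearest candidates are 16:9 (1.778, off by 0.001) and root-3 (1.732, off by 0.045).

16:9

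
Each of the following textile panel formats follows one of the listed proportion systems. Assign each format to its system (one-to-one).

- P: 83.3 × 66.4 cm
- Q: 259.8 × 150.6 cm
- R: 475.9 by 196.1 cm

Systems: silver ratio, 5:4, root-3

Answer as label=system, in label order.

P=5:4, Q=root-3, R=silver ratio

Ratios: P ≈ 1.255; Q ≈ 1.725; R ≈ 2.427.
Targets: silver ratio ≈ 2.414; 5:4 ≈ 1.250; root-3 ≈ 1.732.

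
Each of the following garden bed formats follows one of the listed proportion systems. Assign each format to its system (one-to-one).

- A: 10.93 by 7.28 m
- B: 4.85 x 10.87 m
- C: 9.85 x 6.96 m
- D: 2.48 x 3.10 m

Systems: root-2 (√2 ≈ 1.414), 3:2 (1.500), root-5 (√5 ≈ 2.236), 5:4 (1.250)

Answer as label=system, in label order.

A = 10.93/7.28 ≈ 1.501 → 3:2 (1.500)
B = 10.87/4.85 ≈ 2.241 → root-5 (2.236)
C = 9.85/6.96 ≈ 1.415 → root-2 (1.414)
D = 3.10/2.48 ≈ 1.250 → 5:4 (1.250)

A=3:2, B=root-5, C=root-2, D=5:4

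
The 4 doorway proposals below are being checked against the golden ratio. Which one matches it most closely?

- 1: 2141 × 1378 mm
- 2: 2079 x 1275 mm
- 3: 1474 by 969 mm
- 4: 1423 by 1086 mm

2

Ratios (long/short): 1 ≈ 1.554; 2 ≈ 1.631; 3 ≈ 1.521; 4 ≈ 1.310.
golden ratio ≈ 1.618; option 2 is nearest (Δ 0.013).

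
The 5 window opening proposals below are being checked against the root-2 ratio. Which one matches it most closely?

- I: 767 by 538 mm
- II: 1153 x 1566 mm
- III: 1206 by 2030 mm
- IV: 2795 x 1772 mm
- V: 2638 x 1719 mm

Target root-2 ≈ 1.414.
I: 1.426 (Δ0.012)  II: 1.358 (Δ0.056)  III: 1.683 (Δ0.269)  IV: 1.577 (Δ0.163)  V: 1.535 (Δ0.121)

I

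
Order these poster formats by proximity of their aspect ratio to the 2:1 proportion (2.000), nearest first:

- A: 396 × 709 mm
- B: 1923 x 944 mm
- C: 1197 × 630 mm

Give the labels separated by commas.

Ratios: A = 709 / 396 ≈ 1.790; B = 1923 / 944 ≈ 2.037; C = 1197 / 630 ≈ 1.900.
|Δ from 2.000|: A 0.210; B 0.037; C 0.100.

B, C, A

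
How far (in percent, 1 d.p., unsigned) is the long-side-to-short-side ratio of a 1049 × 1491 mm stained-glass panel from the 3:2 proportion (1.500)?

5.2%

Ratio = 1491 / 1049 ≈ 1.4214.
Ideal 3:2 = 1.5000. |1.4214 − 1.5000| / 1.5000 ≈ 5.24% → 5.2%.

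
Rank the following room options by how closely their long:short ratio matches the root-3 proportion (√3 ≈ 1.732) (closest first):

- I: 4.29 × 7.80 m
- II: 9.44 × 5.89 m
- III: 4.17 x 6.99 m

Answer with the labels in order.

III, I, II

Ratios: I = 7.80 / 4.29 ≈ 1.818; II = 9.44 / 5.89 ≈ 1.603; III = 6.99 / 4.17 ≈ 1.676.
|Δ from 1.732|: I 0.086; II 0.129; III 0.056.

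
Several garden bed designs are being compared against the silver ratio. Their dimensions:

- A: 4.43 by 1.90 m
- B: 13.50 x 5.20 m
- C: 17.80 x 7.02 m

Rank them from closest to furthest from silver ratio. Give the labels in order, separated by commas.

A, C, B

Ratios: A = 4.43 / 1.90 ≈ 2.332; B = 13.50 / 5.20 ≈ 2.596; C = 17.80 / 7.02 ≈ 2.536.
|Δ from 2.414|: A 0.082; B 0.182; C 0.122.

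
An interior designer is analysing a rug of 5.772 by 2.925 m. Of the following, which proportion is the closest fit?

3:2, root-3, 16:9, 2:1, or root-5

2:1

5.772/2.925 ≈ 1.973. Nearest candidates are 2:1 (2.000, off by 0.027) and 16:9 (1.778, off by 0.195).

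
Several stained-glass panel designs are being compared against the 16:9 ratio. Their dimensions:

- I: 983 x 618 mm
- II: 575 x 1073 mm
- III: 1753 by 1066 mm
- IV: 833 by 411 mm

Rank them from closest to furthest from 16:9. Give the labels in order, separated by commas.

I: 983/618 ≈ 1.591 → |1.591 − 1.778| = 0.187
II: 1073/575 ≈ 1.866 → |1.866 − 1.778| = 0.088
III: 1753/1066 ≈ 1.644 → |1.644 − 1.778| = 0.134
IV: 833/411 ≈ 2.027 → |2.027 − 1.778| = 0.249

II, III, I, IV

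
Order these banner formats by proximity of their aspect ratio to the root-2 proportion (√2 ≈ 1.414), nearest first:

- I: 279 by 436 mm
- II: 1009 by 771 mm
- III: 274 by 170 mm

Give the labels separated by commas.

I: 436/279 ≈ 1.563 → |1.563 − 1.414| = 0.149
II: 1009/771 ≈ 1.309 → |1.309 − 1.414| = 0.105
III: 274/170 ≈ 1.612 → |1.612 − 1.414| = 0.198

II, I, III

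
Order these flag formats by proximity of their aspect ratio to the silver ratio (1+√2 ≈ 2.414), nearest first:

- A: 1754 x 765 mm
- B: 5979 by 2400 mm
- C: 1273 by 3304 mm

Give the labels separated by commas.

Ratios: A = 1754 / 765 ≈ 2.293; B = 5979 / 2400 ≈ 2.491; C = 3304 / 1273 ≈ 2.595.
|Δ from 2.414|: A 0.121; B 0.077; C 0.181.

B, A, C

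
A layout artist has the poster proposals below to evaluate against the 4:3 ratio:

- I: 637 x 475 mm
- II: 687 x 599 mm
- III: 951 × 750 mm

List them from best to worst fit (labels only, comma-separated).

I, III, II

I: 637/475 ≈ 1.341 → |1.341 − 1.333| = 0.008
II: 687/599 ≈ 1.147 → |1.147 − 1.333| = 0.186
III: 951/750 ≈ 1.268 → |1.268 − 1.333| = 0.065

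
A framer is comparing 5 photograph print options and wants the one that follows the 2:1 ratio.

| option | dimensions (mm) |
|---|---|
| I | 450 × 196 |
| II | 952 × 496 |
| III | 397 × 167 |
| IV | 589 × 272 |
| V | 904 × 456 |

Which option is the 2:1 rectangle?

V

Target 2:1 ≈ 2.000.
I: 2.296 (Δ0.296)  II: 1.919 (Δ0.081)  III: 2.377 (Δ0.377)  IV: 2.165 (Δ0.165)  V: 1.982 (Δ0.018)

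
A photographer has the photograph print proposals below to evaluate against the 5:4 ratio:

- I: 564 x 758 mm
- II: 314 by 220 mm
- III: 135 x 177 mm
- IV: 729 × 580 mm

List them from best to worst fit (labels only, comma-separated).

IV, III, I, II

Ratios: I = 758 / 564 ≈ 1.344; II = 314 / 220 ≈ 1.427; III = 177 / 135 ≈ 1.311; IV = 729 / 580 ≈ 1.257.
|Δ from 1.250|: I 0.094; II 0.177; III 0.061; IV 0.007.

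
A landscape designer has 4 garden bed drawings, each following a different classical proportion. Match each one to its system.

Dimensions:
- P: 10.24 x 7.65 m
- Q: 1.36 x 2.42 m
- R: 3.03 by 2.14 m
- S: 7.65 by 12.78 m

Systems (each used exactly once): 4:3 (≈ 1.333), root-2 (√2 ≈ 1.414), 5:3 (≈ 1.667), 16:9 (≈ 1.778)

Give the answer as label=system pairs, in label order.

P=4:3, Q=16:9, R=root-2, S=5:3

P = 10.24/7.65 ≈ 1.339 → 4:3 (1.333)
Q = 2.42/1.36 ≈ 1.779 → 16:9 (1.778)
R = 3.03/2.14 ≈ 1.416 → root-2 (1.414)
S = 12.78/7.65 ≈ 1.671 → 5:3 (1.667)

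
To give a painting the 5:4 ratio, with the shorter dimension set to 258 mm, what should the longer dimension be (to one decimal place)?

322.5 mm

5:4 = 1.25000.
Longer side = 258 × 1.25000 ≈ 322.500 → 322.5 mm.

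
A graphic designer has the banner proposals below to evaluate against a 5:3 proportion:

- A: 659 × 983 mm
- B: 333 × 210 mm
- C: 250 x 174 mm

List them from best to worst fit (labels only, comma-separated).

B, A, C

A: 983/659 ≈ 1.492 → |1.492 − 1.667| = 0.175
B: 333/210 ≈ 1.586 → |1.586 − 1.667| = 0.081
C: 250/174 ≈ 1.437 → |1.437 − 1.667| = 0.230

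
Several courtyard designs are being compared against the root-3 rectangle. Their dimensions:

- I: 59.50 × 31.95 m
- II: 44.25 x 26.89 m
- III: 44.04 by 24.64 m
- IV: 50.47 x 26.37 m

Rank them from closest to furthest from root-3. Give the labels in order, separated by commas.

I: 59.50/31.95 ≈ 1.862 → |1.862 − 1.732| = 0.130
II: 44.25/26.89 ≈ 1.646 → |1.646 − 1.732| = 0.086
III: 44.04/24.64 ≈ 1.787 → |1.787 − 1.732| = 0.055
IV: 50.47/26.37 ≈ 1.914 → |1.914 − 1.732| = 0.182

III, II, I, IV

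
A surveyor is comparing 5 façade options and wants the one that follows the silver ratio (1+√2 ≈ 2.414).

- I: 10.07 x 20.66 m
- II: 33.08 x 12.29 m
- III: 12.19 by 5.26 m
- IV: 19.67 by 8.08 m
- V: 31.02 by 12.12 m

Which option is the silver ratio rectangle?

IV

Ratios (long/short): I ≈ 2.052; II ≈ 2.692; III ≈ 2.317; IV ≈ 2.434; V ≈ 2.559.
silver ratio ≈ 2.414; option IV is nearest (Δ 0.020).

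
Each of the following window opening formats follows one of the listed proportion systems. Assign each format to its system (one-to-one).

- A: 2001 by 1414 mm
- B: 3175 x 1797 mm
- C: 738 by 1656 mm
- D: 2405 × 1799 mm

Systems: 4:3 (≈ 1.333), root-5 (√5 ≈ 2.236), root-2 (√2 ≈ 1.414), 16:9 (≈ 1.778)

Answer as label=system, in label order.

A = 2001/1414 ≈ 1.415 → root-2 (1.414)
B = 3175/1797 ≈ 1.767 → 16:9 (1.778)
C = 1656/738 ≈ 2.244 → root-5 (2.236)
D = 2405/1799 ≈ 1.337 → 4:3 (1.333)

A=root-2, B=16:9, C=root-5, D=4:3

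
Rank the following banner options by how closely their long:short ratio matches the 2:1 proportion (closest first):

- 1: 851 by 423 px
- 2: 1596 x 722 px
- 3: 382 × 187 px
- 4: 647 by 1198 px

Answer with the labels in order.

Ratios: 1 = 851 / 423 ≈ 2.012; 2 = 1596 / 722 ≈ 2.211; 3 = 382 / 187 ≈ 2.043; 4 = 1198 / 647 ≈ 1.852.
|Δ from 2.000|: 1 0.012; 2 0.211; 3 0.043; 4 0.148.

1, 3, 4, 2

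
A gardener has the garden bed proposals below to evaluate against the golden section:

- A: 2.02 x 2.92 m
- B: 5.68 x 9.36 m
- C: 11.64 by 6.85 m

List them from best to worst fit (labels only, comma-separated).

B, C, A

A: 2.92/2.02 ≈ 1.446 → |1.446 − 1.618| = 0.172
B: 9.36/5.68 ≈ 1.648 → |1.648 − 1.618| = 0.030
C: 11.64/6.85 ≈ 1.699 → |1.699 − 1.618| = 0.081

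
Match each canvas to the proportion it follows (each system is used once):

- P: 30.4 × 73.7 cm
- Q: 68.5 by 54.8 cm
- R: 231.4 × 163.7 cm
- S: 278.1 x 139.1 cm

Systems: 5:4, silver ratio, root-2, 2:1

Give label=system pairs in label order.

P=silver ratio, Q=5:4, R=root-2, S=2:1

P = 73.7/30.4 ≈ 2.424 → silver ratio (2.414)
Q = 68.5/54.8 ≈ 1.250 → 5:4 (1.250)
R = 231.4/163.7 ≈ 1.414 → root-2 (1.414)
S = 278.1/139.1 ≈ 1.999 → 2:1 (2.000)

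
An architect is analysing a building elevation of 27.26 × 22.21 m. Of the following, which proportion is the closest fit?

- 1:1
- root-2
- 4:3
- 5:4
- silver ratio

27.26/22.21 ≈ 1.227. Nearest candidates are 5:4 (1.250, off by 0.023) and 4:3 (1.333, off by 0.106).

5:4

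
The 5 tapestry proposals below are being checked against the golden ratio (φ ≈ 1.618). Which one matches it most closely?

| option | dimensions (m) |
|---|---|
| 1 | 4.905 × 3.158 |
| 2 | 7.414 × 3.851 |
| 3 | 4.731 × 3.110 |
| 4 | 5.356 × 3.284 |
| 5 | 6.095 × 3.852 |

Ratios (long/short): 1 ≈ 1.553; 2 ≈ 1.925; 3 ≈ 1.521; 4 ≈ 1.631; 5 ≈ 1.582.
golden ratio ≈ 1.618; option 4 is nearest (Δ 0.013).

4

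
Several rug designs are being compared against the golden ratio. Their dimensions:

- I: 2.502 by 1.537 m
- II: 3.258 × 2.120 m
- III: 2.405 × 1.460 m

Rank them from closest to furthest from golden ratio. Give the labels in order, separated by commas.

I, III, II

Ratios: I = 2.502 / 1.537 ≈ 1.628; II = 3.258 / 2.120 ≈ 1.537; III = 2.405 / 1.460 ≈ 1.647.
|Δ from 1.618|: I 0.010; II 0.081; III 0.029.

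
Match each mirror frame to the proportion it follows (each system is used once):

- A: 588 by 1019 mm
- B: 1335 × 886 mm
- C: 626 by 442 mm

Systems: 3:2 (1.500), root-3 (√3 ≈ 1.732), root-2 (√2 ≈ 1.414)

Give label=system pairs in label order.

A = 1019/588 ≈ 1.733 → root-3 (1.732)
B = 1335/886 ≈ 1.507 → 3:2 (1.500)
C = 626/442 ≈ 1.416 → root-2 (1.414)

A=root-3, B=3:2, C=root-2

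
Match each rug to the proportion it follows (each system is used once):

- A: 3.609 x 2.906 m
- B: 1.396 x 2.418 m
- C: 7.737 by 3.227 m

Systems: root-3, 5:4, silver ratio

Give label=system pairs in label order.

A=5:4, B=root-3, C=silver ratio

Ratios: A ≈ 1.242; B ≈ 1.732; C ≈ 2.398.
Targets: root-3 ≈ 1.732; 5:4 ≈ 1.250; silver ratio ≈ 2.414.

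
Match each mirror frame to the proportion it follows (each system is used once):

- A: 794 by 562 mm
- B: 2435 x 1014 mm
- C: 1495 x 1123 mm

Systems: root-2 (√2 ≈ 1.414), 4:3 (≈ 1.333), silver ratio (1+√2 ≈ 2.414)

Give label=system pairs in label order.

A=root-2, B=silver ratio, C=4:3

A = 794/562 ≈ 1.413 → root-2 (1.414)
B = 2435/1014 ≈ 2.401 → silver ratio (2.414)
C = 1495/1123 ≈ 1.331 → 4:3 (1.333)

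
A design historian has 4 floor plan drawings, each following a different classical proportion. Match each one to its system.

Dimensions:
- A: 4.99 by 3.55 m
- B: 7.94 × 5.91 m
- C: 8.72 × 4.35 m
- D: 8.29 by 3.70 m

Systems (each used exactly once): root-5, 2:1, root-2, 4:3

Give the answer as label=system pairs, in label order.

A = 4.99/3.55 ≈ 1.406 → root-2 (1.414)
B = 7.94/5.91 ≈ 1.343 → 4:3 (1.333)
C = 8.72/4.35 ≈ 2.005 → 2:1 (2.000)
D = 8.29/3.70 ≈ 2.241 → root-5 (2.236)

A=root-2, B=4:3, C=2:1, D=root-5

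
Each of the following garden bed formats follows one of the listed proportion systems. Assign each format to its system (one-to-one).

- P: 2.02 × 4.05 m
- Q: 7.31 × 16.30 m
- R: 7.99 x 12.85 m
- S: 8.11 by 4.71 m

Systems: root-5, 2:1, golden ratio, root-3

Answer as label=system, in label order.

P=2:1, Q=root-5, R=golden ratio, S=root-3

Ratios: P ≈ 2.005; Q ≈ 2.230; R ≈ 1.608; S ≈ 1.722.
Targets: root-5 ≈ 2.236; 2:1 ≈ 2.000; golden ratio ≈ 1.618; root-3 ≈ 1.732.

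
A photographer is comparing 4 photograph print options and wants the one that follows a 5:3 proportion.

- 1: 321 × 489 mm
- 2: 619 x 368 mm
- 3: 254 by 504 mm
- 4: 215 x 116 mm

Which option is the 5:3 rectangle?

2

Ratios (long/short): 1 ≈ 1.523; 2 ≈ 1.682; 3 ≈ 1.984; 4 ≈ 1.853.
5:3 ≈ 1.667; option 2 is nearest (Δ 0.015).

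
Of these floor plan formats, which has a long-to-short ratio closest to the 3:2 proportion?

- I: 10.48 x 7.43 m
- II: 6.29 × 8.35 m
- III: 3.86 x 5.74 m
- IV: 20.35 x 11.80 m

III

Target 3:2 ≈ 1.500.
I: 1.410 (Δ0.090)  II: 1.328 (Δ0.172)  III: 1.487 (Δ0.013)  IV: 1.725 (Δ0.225)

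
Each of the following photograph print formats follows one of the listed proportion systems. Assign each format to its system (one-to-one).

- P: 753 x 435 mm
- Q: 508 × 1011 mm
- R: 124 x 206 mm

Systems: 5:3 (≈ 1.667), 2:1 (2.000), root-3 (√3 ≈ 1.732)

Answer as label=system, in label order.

P=root-3, Q=2:1, R=5:3

P = 753/435 ≈ 1.731 → root-3 (1.732)
Q = 1011/508 ≈ 1.990 → 2:1 (2.000)
R = 206/124 ≈ 1.661 → 5:3 (1.667)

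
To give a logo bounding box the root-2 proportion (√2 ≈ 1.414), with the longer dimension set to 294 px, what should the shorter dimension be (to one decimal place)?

root-2 ≈ 1.41421.
Shorter side = 294 ÷ 1.41421 ≈ 207.890 → 207.9 px.

207.9 px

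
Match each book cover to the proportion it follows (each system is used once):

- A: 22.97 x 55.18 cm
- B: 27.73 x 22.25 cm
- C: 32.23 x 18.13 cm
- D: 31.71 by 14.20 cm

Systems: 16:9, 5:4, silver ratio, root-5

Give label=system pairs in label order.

A = 55.18/22.97 ≈ 2.402 → silver ratio (2.414)
B = 27.73/22.25 ≈ 1.246 → 5:4 (1.250)
C = 32.23/18.13 ≈ 1.778 → 16:9 (1.778)
D = 31.71/14.20 ≈ 2.233 → root-5 (2.236)

A=silver ratio, B=5:4, C=16:9, D=root-5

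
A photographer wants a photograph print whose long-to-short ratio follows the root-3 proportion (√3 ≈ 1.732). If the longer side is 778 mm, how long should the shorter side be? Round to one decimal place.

449.2 mm

root-3 ≈ 1.73205.
Shorter side = 778 ÷ 1.73205 ≈ 449.179 → 449.2 mm.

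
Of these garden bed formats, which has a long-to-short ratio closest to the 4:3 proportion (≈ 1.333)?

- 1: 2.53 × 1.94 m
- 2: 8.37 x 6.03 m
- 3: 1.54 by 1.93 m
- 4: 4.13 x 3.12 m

4

Target 4:3 ≈ 1.333.
1: 1.304 (Δ0.029)  2: 1.388 (Δ0.055)  3: 1.253 (Δ0.080)  4: 1.324 (Δ0.009)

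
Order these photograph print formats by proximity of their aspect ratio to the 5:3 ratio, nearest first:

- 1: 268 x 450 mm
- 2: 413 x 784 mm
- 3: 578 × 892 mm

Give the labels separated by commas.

1, 3, 2

1: 450/268 ≈ 1.679 → |1.679 − 1.667| = 0.012
2: 784/413 ≈ 1.898 → |1.898 − 1.667| = 0.231
3: 892/578 ≈ 1.543 → |1.543 − 1.667| = 0.124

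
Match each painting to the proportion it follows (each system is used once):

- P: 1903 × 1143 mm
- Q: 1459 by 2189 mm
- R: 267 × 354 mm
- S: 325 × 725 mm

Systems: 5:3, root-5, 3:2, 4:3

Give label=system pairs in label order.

P=5:3, Q=3:2, R=4:3, S=root-5

Ratios: P ≈ 1.665; Q ≈ 1.500; R ≈ 1.326; S ≈ 2.231.
Targets: 5:3 ≈ 1.667; root-5 ≈ 2.236; 3:2 ≈ 1.500; 4:3 ≈ 1.333.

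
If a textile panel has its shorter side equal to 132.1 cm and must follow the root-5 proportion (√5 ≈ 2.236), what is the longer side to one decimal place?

295.4 cm

root-5 ≈ 2.23607.
Longer side = 132.1 × 2.23607 ≈ 295.385 → 295.4 cm.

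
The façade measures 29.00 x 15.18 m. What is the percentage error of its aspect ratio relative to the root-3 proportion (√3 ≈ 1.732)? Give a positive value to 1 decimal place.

Ratio = 29.00 / 15.18 ≈ 1.9104.
Ideal root-3 ≈ 1.7321. |1.9104 − 1.7321| / 1.7321 ≈ 10.29% → 10.3%.

10.3%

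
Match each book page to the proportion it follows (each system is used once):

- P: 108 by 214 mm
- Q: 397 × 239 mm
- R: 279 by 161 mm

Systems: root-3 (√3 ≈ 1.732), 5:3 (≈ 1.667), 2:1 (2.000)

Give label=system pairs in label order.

Ratios: P ≈ 1.981; Q ≈ 1.661; R ≈ 1.733.
Targets: root-3 ≈ 1.732; 5:3 ≈ 1.667; 2:1 ≈ 2.000.

P=2:1, Q=5:3, R=root-3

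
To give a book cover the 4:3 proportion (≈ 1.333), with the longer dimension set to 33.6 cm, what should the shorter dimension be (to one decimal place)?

25.2 cm

4:3 ≈ 1.33333.
Shorter side = 33.6 ÷ 1.33333 ≈ 25.200 → 25.2 cm.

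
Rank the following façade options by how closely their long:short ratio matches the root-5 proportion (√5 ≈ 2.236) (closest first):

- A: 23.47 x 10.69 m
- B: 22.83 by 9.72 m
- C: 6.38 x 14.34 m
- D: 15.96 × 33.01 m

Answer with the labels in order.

Ratios: A = 23.47 / 10.69 ≈ 2.196; B = 22.83 / 9.72 ≈ 2.349; C = 14.34 / 6.38 ≈ 2.248; D = 33.01 / 15.96 ≈ 2.068.
|Δ from 2.236|: A 0.040; B 0.113; C 0.012; D 0.168.

C, A, B, D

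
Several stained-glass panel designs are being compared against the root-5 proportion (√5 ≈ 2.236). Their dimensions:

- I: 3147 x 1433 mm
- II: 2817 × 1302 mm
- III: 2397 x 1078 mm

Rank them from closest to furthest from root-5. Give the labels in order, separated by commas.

I: 3147/1433 ≈ 2.196 → |2.196 − 2.236| = 0.040
II: 2817/1302 ≈ 2.164 → |2.164 − 2.236| = 0.072
III: 2397/1078 ≈ 2.224 → |2.224 − 2.236| = 0.012

III, I, II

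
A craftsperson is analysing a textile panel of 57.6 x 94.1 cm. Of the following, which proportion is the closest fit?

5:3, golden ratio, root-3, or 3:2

golden ratio

Ratio = 94.1 / 57.6 ≈ 1.634.
Distances: 5:3 1.667 (Δ 0.033); golden ratio 1.618 (Δ 0.016); root-3 1.732 (Δ 0.098); 3:2 1.500 (Δ 0.134).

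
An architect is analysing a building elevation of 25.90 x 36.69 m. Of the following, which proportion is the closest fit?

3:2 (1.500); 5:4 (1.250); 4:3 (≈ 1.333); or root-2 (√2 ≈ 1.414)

36.69/25.90 ≈ 1.417. Nearest candidates are root-2 (1.414, off by 0.003) and 4:3 (1.333, off by 0.084).

root-2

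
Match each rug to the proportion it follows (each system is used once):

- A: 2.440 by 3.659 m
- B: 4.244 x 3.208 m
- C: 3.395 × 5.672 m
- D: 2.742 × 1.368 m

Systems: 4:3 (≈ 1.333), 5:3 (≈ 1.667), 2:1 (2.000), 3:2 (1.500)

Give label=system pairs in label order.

A=3:2, B=4:3, C=5:3, D=2:1

A = 3.659/2.440 ≈ 1.500 → 3:2 (1.500)
B = 4.244/3.208 ≈ 1.323 → 4:3 (1.333)
C = 5.672/3.395 ≈ 1.671 → 5:3 (1.667)
D = 2.742/1.368 ≈ 2.004 → 2:1 (2.000)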